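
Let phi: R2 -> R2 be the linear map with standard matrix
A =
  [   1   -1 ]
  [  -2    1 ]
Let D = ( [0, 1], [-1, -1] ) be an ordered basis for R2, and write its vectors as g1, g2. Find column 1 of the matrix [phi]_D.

[2, 1]

Column 1 of [phi]_D is the D-coordinate vector of phi(g1).
In standard coordinates phi(g1) = A g1 = [-1, 1].
Converting to D: [-1, 1] = 2g1 + g2, so the coordinate vector is [2, 1].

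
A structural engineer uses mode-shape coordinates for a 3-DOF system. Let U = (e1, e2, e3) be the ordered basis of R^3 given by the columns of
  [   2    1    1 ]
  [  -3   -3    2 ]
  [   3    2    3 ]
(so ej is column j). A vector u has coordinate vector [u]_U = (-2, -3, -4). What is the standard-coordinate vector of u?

u = M [u]_U, where M has columns e1, ..., e3.
Carrying out the matrix-vector product, u = (-11, 7, -24).

(-11, 7, -24)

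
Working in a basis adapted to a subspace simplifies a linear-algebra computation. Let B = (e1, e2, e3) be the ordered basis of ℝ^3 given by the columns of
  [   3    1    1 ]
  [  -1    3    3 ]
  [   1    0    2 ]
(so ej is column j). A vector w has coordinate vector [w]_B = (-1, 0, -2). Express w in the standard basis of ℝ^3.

w = M [w]_B, where M has columns e1, ..., e3.
Carrying out the matrix-vector product, w = (-5, -5, -5).

(-5, -5, -5)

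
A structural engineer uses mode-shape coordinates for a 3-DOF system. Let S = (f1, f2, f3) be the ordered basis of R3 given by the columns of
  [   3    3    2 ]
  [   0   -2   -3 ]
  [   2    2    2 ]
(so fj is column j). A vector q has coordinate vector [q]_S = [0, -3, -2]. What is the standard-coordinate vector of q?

[-13, 12, -10]

The coordinates say q = 0·f1 - 3f2 - 2f3; adding the scaled basis vectors gives [-13, 12, -10].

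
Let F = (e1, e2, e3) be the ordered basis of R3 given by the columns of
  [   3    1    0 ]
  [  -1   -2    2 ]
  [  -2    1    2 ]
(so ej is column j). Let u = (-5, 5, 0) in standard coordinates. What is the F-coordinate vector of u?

(-1, -2, 0)

Write u = c_1 e1 + ... + c_3 e3 and solve for the c_i.
Solving this 3x3 system gives c = (-1, -2, 0).
Check: -e1 - 2e2 + 0·e3 = (-5, 5, 0).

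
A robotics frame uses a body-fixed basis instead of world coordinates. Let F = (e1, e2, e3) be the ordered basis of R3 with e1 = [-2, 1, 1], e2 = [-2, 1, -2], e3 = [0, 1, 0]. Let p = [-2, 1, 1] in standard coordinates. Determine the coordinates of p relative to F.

[1, 0, 0]

Write p = c_1 e1 + ... + c_3 e3 and solve for the c_i.
Row-reducing the augmented matrix [M | p] gives c = (1, 0, 0).
Check: e1 + 0·e2 + 0·e3 = [-2, 1, 1].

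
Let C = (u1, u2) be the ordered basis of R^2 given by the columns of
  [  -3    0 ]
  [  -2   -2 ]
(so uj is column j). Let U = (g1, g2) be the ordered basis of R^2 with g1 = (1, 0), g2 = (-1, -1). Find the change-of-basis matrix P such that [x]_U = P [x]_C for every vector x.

Column j of P is [uj]_U, since P maps C-coordinates to U-coordinates.
Expressing u1 in U: u1 = -g1 + 2g2, so column 1 of P is (-1, 2).
Doing the same for each uj gives P = [[-1, 2], [2, 2]].

[[-1, 2], [2, 2]]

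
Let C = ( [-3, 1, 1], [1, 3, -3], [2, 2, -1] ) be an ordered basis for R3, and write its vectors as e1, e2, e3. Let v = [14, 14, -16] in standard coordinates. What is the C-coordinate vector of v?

[v]_C is the unique c with M c = v, where M has columns e1, ..., e3.
Solving this 3x3 system gives c = (-2, 4, 2).
Check: -2e1 + 4e2 + 2e3 = [14, 14, -16].

[-2, 4, 2]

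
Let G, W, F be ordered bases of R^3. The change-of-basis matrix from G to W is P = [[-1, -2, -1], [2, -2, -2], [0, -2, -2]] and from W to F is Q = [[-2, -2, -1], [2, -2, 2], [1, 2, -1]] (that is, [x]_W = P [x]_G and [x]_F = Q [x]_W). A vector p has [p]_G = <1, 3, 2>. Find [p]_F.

<44, -22, -15>

First [p]_W = P [p]_G = <-9, -8, -10>.
Then [p]_F = Q [p]_W = <44, -22, -15>.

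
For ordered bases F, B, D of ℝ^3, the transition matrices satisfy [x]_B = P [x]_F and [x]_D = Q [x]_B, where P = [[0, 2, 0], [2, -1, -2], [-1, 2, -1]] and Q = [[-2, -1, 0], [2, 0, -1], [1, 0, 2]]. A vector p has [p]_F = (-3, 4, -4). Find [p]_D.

Apply P to get B-coordinates (8, -2, 15), then Q to get D-coordinates.
The result is [p]_D = (-14, 1, 38).

(-14, 1, 38)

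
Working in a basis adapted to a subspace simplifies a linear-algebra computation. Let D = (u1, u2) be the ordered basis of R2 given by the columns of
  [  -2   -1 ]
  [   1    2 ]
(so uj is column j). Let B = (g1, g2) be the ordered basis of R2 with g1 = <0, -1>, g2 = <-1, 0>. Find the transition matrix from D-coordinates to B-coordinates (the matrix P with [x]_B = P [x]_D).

Take x = uj: its D-coordinates are the j-th standard unit vector, so P e_j — column j of P — equals [uj]_B.
u1 = -g1 + 2g2, giving column 1 = <-1, 2>; repeating for each j gives P = [[-1, -2], [2, 1]].

[[-1, -2], [2, 1]]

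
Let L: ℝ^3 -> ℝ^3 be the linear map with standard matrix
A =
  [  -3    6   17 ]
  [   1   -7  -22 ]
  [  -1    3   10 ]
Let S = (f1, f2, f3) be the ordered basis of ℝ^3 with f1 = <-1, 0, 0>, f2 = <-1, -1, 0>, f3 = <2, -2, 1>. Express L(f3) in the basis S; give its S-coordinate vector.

<3, 2, 2>

Compute L(f3) = A f3 = <-1, -6, 2> in standard coordinates.
Then write this in S-coordinates: solve for y in y_1 f1 + ... + y_3 f3 = <-1, -6, 2>.
This gives y = <3, 2, 2>, which is column 3 of [L]_S.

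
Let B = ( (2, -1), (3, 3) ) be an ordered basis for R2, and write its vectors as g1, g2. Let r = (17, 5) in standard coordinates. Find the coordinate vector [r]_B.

Write r = c_1 g1 + c_2 g2 and solve for the c_i.
System: 2c_1 + 3c_2 = 17, -c_1 + 3c_2 = 5; solving gives c_1 = 4, c_2 = 3.
Check: 4g1 + 3g2 = (17, 5).

(4, 3)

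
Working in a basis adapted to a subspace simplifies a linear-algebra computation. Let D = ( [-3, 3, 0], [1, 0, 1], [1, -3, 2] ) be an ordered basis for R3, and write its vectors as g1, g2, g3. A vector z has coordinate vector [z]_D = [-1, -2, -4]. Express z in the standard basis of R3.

By definition z = -g1 - 2g2 - 4g3.
Summing componentwise gives [-3, 9, -10].

[-3, 9, -10]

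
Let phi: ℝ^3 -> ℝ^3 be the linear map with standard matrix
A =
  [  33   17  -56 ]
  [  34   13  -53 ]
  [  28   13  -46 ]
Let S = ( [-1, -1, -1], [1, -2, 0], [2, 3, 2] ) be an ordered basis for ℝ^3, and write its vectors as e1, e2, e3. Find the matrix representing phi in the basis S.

With P the matrix whose columns are e1, ..., e3, [phi]_S = P^(-1) A P.
Column by column: phi(e1) = A e1 = [6, 6, 5]; its S-coordinates [1, 1, 3] give column 1.
Continuing for each basis vector yields [phi]_S = [[1, -2, 1], [1, -3, 2], [3, 0, 2]].

[[1, -2, 1], [1, -3, 2], [3, 0, 2]]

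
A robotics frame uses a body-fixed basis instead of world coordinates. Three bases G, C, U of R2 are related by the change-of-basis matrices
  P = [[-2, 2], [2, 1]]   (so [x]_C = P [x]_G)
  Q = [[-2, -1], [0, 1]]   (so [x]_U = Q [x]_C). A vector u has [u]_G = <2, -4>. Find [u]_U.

Composing the changes, [u]_U = Q P [u]_G.
Q P = [[2, -5], [2, 1]]; applying this to <2, -4> gives <24, 0>.

<24, 0>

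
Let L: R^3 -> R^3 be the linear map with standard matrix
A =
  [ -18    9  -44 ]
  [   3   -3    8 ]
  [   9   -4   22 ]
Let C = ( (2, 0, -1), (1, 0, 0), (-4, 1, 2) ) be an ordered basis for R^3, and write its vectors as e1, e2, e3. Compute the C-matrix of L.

Let P have columns e1, ..., e3. Then [L]_C = P^(-1) A P.
Here det P = -1, so P^(-1) is integer; computing A P first and then P^(-1)(A P) gives [[0, -3, -2], [0, 0, 1], [-2, 3, 1]].

[[0, -3, -2], [0, 0, 1], [-2, 3, 1]]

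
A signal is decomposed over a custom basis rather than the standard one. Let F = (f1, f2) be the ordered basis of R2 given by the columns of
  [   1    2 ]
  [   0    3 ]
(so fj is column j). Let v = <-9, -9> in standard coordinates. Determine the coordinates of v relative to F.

<-3, -3>

We seek scalars with c_1 f1 + c_2 f2 = v; equivalently solve M c = v where the columns of M are f1, f2.
System: c_1 + 2c_2 = -9, 0c_1 + 3c_2 = -9; solving gives c_1 = -3, c_2 = -3.
Check: -3f1 - 3f2 = <-9, -9>.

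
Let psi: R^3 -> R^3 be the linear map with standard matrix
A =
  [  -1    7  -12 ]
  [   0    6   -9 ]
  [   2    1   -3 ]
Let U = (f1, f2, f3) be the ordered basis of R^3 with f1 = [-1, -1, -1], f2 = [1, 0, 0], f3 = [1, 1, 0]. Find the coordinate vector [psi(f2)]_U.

[-2, -1, -2]

Column 2 of [psi]_U is the U-coordinate vector of psi(f2).
In standard coordinates psi(f2) = A f2 = [-1, 0, 2].
Converting to U: [-1, 0, 2] = -2f1 - f2 - 2f3, so the coordinate vector is [-2, -1, -2].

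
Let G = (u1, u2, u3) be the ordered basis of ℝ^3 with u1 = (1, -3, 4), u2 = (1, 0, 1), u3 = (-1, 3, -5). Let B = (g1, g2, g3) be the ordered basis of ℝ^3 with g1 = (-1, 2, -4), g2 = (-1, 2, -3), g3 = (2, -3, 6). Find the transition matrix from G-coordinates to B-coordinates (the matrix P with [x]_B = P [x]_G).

[[-1, 2, 2], [-2, 1, 1], [-1, 2, 1]]

Let M have columns uj and N have columns gj. Then for every x, N [x]_B = x = M [x]_G, so P = N^(-1) M.
Since det N = 1, N^(-1) has integer entries; multiplying gives P = [[-1, 2, 2], [-2, 1, 1], [-1, 2, 1]].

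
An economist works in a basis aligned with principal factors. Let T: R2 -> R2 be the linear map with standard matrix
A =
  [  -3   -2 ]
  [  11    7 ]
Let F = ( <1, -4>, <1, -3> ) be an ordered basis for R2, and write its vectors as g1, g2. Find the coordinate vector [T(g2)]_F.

<1, 2>

Compute T(g2) = A g2 = <3, -10> in standard coordinates.
Then write this in F-coordinates: solve for y in y_1 g1 + y_2 g2 = <3, -10>.
This gives y = <1, 2>, which is column 2 of [T]_F.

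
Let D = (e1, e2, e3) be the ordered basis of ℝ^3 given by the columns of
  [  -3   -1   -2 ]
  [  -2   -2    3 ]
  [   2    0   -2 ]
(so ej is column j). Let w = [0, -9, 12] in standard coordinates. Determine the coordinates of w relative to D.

[3, -3, -3]

We seek scalars with c_1 e1 + ... + c_3 e3 = w; equivalently solve M c = w where the columns of M are e1, ..., e3.
Gaussian elimination on [M | w] yields c = (3, -3, -3).
Check: 3e1 - 3e2 - 3e3 = [0, -9, 12].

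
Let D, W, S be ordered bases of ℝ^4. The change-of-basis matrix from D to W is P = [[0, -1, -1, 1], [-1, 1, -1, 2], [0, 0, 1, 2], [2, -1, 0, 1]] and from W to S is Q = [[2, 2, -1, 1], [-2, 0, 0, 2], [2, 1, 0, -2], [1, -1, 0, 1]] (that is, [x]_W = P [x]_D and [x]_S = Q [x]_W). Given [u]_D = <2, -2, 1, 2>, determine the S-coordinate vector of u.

<7, 10, -11, 12>

Composing the changes, [u]_S = Q P [u]_D.
Q P = [[0, -1, -5, 5], [4, 0, 2, 0], [-5, 1, -3, 2], [3, -3, 0, 0]]; applying this to <2, -2, 1, 2> gives <7, 10, -11, 12>.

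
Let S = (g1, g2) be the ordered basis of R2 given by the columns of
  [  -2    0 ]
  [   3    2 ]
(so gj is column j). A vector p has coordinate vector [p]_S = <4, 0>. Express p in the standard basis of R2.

By definition p = 4g1 + 0·g2.
Summing componentwise gives <-8, 12>.

<-8, 12>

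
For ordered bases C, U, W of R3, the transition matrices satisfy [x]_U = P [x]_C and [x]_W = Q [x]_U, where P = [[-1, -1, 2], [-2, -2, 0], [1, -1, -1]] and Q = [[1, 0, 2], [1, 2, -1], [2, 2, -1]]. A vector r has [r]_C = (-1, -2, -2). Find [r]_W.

Composing the changes, [r]_W = Q P [r]_C.
Q P = [[1, -3, 0], [-6, -4, 3], [-7, -5, 5]]; applying this to (-1, -2, -2) gives (5, 8, 7).

(5, 8, 7)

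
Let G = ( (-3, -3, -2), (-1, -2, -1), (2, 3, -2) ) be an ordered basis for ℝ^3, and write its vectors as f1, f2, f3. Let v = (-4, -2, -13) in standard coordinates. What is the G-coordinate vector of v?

(3, 1, 3)

We seek scalars with c_1 f1 + ... + c_3 f3 = v; equivalently solve M c = v where the columns of M are f1, ..., f3.
Gaussian elimination on [M | v] yields c = (3, 1, 3).
Check: 3f1 + f2 + 3f3 = (-4, -2, -13).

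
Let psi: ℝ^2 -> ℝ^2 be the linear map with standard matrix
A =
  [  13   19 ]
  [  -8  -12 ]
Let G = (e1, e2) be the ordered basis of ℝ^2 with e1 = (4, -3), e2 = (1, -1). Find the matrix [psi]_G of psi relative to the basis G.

[[-1, -2], [-1, 2]]

With P the matrix whose columns are e1, e2, [psi]_G = P^(-1) A P.
Column by column: psi(e1) = A e1 = (-5, 4); its G-coordinates (-1, -1) give column 1.
Continuing for each basis vector yields [psi]_G = [[-1, -2], [-1, 2]].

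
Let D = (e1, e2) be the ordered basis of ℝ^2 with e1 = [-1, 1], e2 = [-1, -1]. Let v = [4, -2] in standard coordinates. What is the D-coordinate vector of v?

[-3, -1]

[v]_D is the unique c with M c = v, where M has columns e1, e2.
System: -c_1 - c_2 = 4, c_1 - c_2 = -2; solving gives c_1 = -3, c_2 = -1.
Check: -3e1 - e2 = [4, -2].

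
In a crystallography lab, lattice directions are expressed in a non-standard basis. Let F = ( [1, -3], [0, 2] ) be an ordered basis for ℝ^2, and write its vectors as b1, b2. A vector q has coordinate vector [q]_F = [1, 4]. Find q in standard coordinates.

[1, 5]

q = M [q]_F, where M has columns b1, b2.
Carrying out the matrix-vector product, q = [1, 5].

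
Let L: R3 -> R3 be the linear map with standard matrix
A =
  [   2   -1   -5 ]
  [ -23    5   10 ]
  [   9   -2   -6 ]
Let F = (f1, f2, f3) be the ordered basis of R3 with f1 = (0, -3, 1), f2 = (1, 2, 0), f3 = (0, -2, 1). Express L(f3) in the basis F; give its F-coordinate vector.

Compute L(f3) = A f3 = (-3, 0, -2) in standard coordinates.
Then write this in F-coordinates: solve for y in y_1 f1 + ... + y_3 f3 = (-3, 0, -2).
This gives y = (-2, -3, 0), which is column 3 of [L]_F.

(-2, -3, 0)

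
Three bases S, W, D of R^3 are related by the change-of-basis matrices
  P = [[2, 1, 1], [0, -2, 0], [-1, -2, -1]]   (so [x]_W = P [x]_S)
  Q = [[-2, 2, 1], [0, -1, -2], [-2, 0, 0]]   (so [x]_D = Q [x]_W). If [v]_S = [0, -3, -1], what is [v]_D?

Composing the changes, [v]_D = Q P [v]_S.
Q P = [[-5, -8, -3], [2, 6, 2], [-4, -2, -2]]; applying this to [0, -3, -1] gives [27, -20, 8].

[27, -20, 8]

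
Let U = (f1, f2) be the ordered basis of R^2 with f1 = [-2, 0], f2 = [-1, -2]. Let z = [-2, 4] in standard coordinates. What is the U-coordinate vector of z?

[2, -2]

[z]_U is the unique c with M c = z, where M has columns f1, f2.
System: -2c_1 - c_2 = -2, 0c_1 - 2c_2 = 4; solving gives c_1 = 2, c_2 = -2.
Check: 2f1 - 2f2 = [-2, 4].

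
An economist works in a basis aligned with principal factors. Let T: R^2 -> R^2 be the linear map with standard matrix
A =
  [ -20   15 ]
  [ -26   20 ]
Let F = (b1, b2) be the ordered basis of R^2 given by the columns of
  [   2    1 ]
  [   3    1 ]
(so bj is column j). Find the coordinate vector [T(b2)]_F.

[-1, -3]

Compute T(b2) = A b2 = [-5, -6] in standard coordinates.
Then write this in F-coordinates: solve for y in y_1 b1 + y_2 b2 = [-5, -6].
This gives y = [-1, -3], which is column 2 of [T]_F.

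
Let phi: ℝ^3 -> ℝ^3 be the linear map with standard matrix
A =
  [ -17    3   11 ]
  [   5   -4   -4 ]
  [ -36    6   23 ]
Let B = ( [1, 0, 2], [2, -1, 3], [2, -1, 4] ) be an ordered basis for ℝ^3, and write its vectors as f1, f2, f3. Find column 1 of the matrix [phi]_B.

Compute phi(f1) = A f1 = [5, -3, 10] in standard coordinates.
Then write this in B-coordinates: solve for y in y_1 f1 + ... + y_3 f3 = [5, -3, 10].
This gives y = [-1, 0, 3], which is column 1 of [phi]_B.

[-1, 0, 3]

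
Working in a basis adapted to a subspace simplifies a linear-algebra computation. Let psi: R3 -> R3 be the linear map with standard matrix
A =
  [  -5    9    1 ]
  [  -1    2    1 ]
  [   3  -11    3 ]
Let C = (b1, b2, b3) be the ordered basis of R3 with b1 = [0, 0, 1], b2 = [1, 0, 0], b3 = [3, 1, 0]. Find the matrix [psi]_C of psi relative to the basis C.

The j-th column of [psi]_C is [psi(bj)]_C.
psi(b1) = A b1 = [1, 1, 3] = 3b1 - 2b2 + b3, so column 1 is [3, -2, 1].
Repeating for b2, b3 and assembling the columns gives [[3, 3, -2], [-2, -2, -3], [1, -1, -1]].

[[3, 3, -2], [-2, -2, -3], [1, -1, -1]]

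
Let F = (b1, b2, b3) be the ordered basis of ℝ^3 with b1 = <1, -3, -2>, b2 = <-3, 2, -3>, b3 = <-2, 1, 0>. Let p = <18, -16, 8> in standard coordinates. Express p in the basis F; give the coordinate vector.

Write p = c_1 b1 + ... + c_3 b3 and solve for the c_i.
Row-reducing the augmented matrix [M | p] gives c = (2, -4, -2).
Check: 2b1 - 4b2 - 2b3 = <18, -16, 8>.

<2, -4, -2>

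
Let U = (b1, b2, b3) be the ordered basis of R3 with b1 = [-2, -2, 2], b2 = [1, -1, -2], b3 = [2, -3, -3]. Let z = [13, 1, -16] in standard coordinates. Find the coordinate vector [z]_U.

Write z = c_1 b1 + ... + c_3 b3 and solve for the c_i.
Solving this 3x3 system gives c = (-4, 1, 2).
Check: -4b1 + b2 + 2b3 = [13, 1, -16].

[-4, 1, 2]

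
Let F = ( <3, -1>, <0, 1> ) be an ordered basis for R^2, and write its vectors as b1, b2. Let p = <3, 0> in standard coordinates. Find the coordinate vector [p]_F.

[p]_F is the unique c with M c = p, where M has columns b1, b2.
System: 3c_1 + 0c_2 = 3, -c_1 + c_2 = 0; solving gives c_1 = 1, c_2 = 1.
Check: b1 + b2 = <3, 0>.

<1, 1>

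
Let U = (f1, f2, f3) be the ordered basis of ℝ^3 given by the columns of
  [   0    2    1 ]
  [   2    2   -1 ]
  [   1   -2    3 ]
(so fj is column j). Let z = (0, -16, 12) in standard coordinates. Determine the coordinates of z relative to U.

[z]_U is the unique c with M c = z, where M has columns f1, ..., f3.
Solving this 3x3 system gives c = (-4, -2, 4).
Check: -4f1 - 2f2 + 4f3 = (0, -16, 12).

(-4, -2, 4)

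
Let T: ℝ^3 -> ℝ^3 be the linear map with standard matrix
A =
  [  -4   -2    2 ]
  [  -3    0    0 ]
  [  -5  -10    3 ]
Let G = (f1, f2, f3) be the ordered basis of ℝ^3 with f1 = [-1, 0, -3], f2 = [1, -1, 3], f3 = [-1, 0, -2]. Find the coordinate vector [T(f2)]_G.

Compute T(f2) = A f2 = [4, -3, 14] in standard coordinates.
Then write this in G-coordinates: solve for y in y_1 f1 + ... + y_3 f3 = [4, -3, 14].
This gives y = [-3, 3, 2], which is column 2 of [T]_G.

[-3, 3, 2]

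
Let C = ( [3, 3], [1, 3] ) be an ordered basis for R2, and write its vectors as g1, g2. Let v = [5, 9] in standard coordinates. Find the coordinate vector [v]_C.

[1, 2]

Write v = c_1 g1 + c_2 g2 and solve for the c_i.
System: 3c_1 + c_2 = 5, 3c_1 + 3c_2 = 9; solving gives c_1 = 1, c_2 = 2.
Check: g1 + 2g2 = [5, 9].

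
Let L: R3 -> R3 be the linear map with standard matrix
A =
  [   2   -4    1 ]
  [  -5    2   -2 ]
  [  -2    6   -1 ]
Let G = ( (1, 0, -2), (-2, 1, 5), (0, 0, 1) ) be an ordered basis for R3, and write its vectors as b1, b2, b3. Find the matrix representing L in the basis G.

With P the matrix whose columns are b1, ..., b3, [L]_G = P^(-1) A P.
Column by column: L(b1) = A b1 = (0, -1, 0); its G-coordinates (-2, -1, 1) give column 1.
Continuing for each basis vector yields [L]_G = [[-2, 1, -3], [-1, 2, -2], [1, -3, 3]].

[[-2, 1, -3], [-1, 2, -2], [1, -3, 3]]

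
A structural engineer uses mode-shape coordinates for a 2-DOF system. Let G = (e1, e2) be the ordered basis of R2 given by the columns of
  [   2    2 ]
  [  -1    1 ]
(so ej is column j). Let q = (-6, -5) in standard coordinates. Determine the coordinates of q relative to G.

(1, -4)

Write q = c_1 e1 + c_2 e2 and solve for the c_i.
System: 2c_1 + 2c_2 = -6, -c_1 + c_2 = -5; solving gives c_1 = 1, c_2 = -4.
Check: e1 - 4e2 = (-6, -5).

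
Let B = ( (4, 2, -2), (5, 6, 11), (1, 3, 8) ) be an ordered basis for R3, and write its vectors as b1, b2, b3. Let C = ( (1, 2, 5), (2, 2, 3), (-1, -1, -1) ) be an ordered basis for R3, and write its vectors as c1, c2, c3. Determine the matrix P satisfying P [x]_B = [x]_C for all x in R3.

[[-2, 1, 2], [2, 2, -1], [-2, 0, -1]]

Let M have columns bj and N have columns cj. Then for every x, N [x]_C = x = M [x]_B, so P = N^(-1) M.
Since det N = -1, N^(-1) has integer entries; multiplying gives P = [[-2, 1, 2], [2, 2, -1], [-2, 0, -1]].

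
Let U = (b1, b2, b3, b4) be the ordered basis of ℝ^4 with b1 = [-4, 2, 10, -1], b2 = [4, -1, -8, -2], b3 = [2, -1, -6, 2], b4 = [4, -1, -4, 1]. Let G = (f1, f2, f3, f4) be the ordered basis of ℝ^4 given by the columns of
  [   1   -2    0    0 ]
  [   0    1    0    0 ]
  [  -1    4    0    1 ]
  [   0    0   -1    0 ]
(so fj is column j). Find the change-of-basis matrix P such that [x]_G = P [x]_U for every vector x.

[[0, 2, 0, 2], [2, -1, -1, -1], [1, 2, -2, -1], [2, -2, -2, 2]]

Column j of P is [bj]_G, since P maps U-coordinates to G-coordinates.
Expressing b1 in G: b1 = 0·f1 + 2f2 + f3 + 2f4, so column 1 of P is [0, 2, 1, 2].
Doing the same for each bj gives P = [[0, 2, 0, 2], [2, -1, -1, -1], [1, 2, -2, -1], [2, -2, -2, 2]].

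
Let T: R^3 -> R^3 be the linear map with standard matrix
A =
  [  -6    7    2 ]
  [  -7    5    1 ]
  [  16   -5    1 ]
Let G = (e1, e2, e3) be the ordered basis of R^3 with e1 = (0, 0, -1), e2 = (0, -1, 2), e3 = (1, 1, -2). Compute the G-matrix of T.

[[3, -1, -1], [-1, 0, 1], [-2, -3, -3]]

Let P have columns e1, ..., e3. Then [T]_G = P^(-1) A P.
Here det P = -1, so P^(-1) is integer; computing A P first and then P^(-1)(A P) gives [[3, -1, -1], [-1, 0, 1], [-2, -3, -3]].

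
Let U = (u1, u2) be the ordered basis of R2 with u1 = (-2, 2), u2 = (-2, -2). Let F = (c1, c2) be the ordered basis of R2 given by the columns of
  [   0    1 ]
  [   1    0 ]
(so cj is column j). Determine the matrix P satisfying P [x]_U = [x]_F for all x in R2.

Take x = uj: its U-coordinates are the j-th standard unit vector, so P e_j — column j of P — equals [uj]_F.
u1 = 2c1 - 2c2, giving column 1 = (2, -2); repeating for each j gives P = [[2, -2], [-2, -2]].

[[2, -2], [-2, -2]]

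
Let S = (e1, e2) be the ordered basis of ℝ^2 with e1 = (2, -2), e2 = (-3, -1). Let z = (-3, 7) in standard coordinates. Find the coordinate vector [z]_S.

[z]_S is the unique c with M c = z, where M has columns e1, e2.
System: 2c_1 - 3c_2 = -3, -2c_1 - c_2 = 7; solving gives c_1 = -3, c_2 = -1.
Check: -3e1 - e2 = (-3, 7).

(-3, -1)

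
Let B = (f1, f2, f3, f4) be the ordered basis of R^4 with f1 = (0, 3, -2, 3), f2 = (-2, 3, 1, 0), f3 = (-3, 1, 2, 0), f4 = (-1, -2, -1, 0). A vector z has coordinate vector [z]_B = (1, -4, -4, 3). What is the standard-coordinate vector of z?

z = M [z]_B, where M has columns f1, ..., f4.
Carrying out the matrix-vector product, z = (17, -19, -17, 3).

(17, -19, -17, 3)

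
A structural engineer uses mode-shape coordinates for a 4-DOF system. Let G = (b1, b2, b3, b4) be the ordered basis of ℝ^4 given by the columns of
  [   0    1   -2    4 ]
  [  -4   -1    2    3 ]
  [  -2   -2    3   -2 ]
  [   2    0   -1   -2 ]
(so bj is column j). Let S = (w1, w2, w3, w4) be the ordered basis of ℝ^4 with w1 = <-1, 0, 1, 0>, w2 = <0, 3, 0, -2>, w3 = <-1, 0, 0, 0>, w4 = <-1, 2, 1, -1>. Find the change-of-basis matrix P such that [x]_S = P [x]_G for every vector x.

Let M have columns bj and N have columns wj. Then for every x, N [x]_S = x = M [x]_G, so P = N^(-1) M.
Since det N = 1, N^(-1) has integer entries; multiplying gives P = [[0, 0, 2, -2], [0, 1, 0, 1], [2, 1, -1, -2], [-2, -2, 1, 0]].

[[0, 0, 2, -2], [0, 1, 0, 1], [2, 1, -1, -2], [-2, -2, 1, 0]]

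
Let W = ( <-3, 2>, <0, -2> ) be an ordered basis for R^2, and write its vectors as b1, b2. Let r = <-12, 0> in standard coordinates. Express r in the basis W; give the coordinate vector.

<4, 4>

We seek scalars with c_1 b1 + c_2 b2 = r; equivalently solve M c = r where the columns of M are b1, b2.
System: -3c_1 + 0c_2 = -12, 2c_1 - 2c_2 = 0; solving gives c_1 = 4, c_2 = 4.
Check: 4b1 + 4b2 = <-12, 0>.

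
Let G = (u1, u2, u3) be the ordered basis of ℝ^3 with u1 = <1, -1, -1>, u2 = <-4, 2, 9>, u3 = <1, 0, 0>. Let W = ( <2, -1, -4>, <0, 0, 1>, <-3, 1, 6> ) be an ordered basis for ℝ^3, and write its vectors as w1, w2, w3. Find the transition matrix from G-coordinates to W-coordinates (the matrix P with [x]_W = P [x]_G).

[[2, -2, -1], [1, 1, 2], [1, 0, -1]]

Take x = uj: its G-coordinates are the j-th standard unit vector, so P e_j — column j of P — equals [uj]_W.
u1 = 2w1 + w2 + w3, giving column 1 = <2, 1, 1>; repeating for each j gives P = [[2, -2, -1], [1, 1, 2], [1, 0, -1]].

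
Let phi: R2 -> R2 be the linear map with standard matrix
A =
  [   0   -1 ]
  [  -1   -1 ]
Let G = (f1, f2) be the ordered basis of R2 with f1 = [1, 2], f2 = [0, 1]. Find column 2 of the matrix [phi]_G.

[-1, 1]

Compute phi(f2) = A f2 = [-1, -1] in standard coordinates.
Then write this in G-coordinates: solve for y in y_1 f1 + y_2 f2 = [-1, -1].
This gives y = [-1, 1], which is column 2 of [phi]_G.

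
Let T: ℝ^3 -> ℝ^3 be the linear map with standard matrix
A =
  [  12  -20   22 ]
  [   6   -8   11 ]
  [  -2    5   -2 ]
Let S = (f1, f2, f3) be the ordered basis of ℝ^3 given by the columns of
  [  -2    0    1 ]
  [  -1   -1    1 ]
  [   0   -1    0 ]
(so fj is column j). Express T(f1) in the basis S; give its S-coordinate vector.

Compute T(f1) = A f1 = <-4, -4, -1> in standard coordinates.
Then write this in S-coordinates: solve for y in y_1 f1 + ... + y_3 f3 = <-4, -4, -1>.
This gives y = <1, 1, -2>, which is column 1 of [T]_S.

<1, 1, -2>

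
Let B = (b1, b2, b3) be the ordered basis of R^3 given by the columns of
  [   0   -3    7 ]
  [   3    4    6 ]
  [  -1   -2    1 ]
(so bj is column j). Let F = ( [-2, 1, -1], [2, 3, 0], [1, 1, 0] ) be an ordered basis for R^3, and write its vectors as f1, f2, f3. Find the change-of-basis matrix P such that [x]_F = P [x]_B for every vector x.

Take x = bj: its B-coordinates are the j-th standard unit vector, so P e_j — column j of P — equals [bj]_F.
b1 = f1 + 0·f2 + 2f3, giving column 1 = [1, 0, 2]; repeating for each j gives P = [[1, 2, -1], [0, 1, 2], [2, -1, 1]].

[[1, 2, -1], [0, 1, 2], [2, -1, 1]]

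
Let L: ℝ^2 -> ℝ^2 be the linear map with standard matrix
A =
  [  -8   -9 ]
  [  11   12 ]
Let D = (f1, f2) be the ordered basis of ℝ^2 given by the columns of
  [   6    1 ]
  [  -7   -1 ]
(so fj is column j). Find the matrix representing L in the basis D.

The j-th column of [L]_D is [L(fj)]_D.
L(f1) = A f1 = (15, -18) = 3f1 - 3f2, so column 1 is (3, -3).
Repeating for f2 and assembling the columns gives [[3, 0], [-3, 1]].

[[3, 0], [-3, 1]]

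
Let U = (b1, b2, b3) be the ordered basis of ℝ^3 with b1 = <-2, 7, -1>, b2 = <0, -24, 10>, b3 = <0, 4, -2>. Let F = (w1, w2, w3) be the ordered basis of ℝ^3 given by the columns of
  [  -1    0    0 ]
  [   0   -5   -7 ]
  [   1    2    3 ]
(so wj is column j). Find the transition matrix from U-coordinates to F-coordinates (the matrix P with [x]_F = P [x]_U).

[[2, 0, 0], [0, 2, 2], [-1, 2, -2]]

Take x = bj: its U-coordinates are the j-th standard unit vector, so P e_j — column j of P — equals [bj]_F.
b1 = 2w1 + 0·w2 - w3, giving column 1 = <2, 0, -1>; repeating for each j gives P = [[2, 0, 0], [0, 2, 2], [-1, 2, -2]].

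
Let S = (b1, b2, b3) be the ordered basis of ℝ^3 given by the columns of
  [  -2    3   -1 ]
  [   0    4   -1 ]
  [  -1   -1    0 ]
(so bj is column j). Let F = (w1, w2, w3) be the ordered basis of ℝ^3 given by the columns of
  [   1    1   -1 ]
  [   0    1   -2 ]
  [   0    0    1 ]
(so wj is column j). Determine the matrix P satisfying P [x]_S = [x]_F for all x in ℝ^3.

[[-1, 0, 0], [-2, 2, -1], [-1, -1, 0]]

Let M have columns bj and N have columns wj. Then for every x, N [x]_F = x = M [x]_S, so P = N^(-1) M.
Since det N = 1, N^(-1) has integer entries; multiplying gives P = [[-1, 0, 0], [-2, 2, -1], [-1, -1, 0]].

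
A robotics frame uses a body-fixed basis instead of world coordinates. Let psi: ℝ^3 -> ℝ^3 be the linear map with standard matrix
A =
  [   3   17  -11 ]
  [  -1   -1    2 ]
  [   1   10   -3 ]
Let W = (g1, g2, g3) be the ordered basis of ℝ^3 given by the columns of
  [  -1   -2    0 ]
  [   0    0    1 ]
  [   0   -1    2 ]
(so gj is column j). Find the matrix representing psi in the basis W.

[[-3, -3, 1], [3, -1, 2], [1, 0, 3]]

The j-th column of [psi]_W is [psi(gj)]_W.
psi(g1) = A g1 = (-3, 1, -1) = -3g1 + 3g2 + g3, so column 1 is (-3, 3, 1).
Repeating for g2, g3 and assembling the columns gives [[-3, -3, 1], [3, -1, 2], [1, 0, 3]].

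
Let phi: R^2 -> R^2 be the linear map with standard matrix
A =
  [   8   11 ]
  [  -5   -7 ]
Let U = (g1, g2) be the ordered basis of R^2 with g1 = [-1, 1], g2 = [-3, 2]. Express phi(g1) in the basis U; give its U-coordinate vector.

Column 1 of [phi]_U is the U-coordinate vector of phi(g1).
In standard coordinates phi(g1) = A g1 = [3, -2].
Converting to U: [3, -2] = 0·g1 - g2, so the coordinate vector is [0, -1].

[0, -1]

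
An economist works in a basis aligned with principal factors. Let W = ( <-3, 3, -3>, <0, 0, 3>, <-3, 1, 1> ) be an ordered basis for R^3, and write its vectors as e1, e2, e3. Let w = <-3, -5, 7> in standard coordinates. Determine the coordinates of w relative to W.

<-3, -2, 4>

We seek scalars with c_1 e1 + ... + c_3 e3 = w; equivalently solve M c = w where the columns of M are e1, ..., e3.
Row-reducing the augmented matrix [M | w] gives c = (-3, -2, 4).
Check: -3e1 - 2e2 + 4e3 = <-3, -5, 7>.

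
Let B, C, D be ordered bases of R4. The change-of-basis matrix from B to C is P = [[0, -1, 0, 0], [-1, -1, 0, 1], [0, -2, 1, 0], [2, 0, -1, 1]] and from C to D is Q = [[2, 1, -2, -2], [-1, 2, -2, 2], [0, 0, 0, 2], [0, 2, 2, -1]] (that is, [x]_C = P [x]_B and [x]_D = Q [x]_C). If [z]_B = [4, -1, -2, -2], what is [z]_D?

[-19, 5, 16, -18]

Composing the changes, [z]_D = Q P [z]_B.
Q P = [[-5, 1, 0, -1], [2, 3, -4, 4], [4, 0, -2, 2], [-4, -6, 3, 1]]; applying this to [4, -1, -2, -2] gives [-19, 5, 16, -18].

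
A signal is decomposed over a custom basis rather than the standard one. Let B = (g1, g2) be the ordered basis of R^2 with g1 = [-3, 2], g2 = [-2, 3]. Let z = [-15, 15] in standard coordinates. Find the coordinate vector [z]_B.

[3, 3]

Write z = c_1 g1 + c_2 g2 and solve for the c_i.
System: -3c_1 - 2c_2 = -15, 2c_1 + 3c_2 = 15; solving gives c_1 = 3, c_2 = 3.
Check: 3g1 + 3g2 = [-15, 15].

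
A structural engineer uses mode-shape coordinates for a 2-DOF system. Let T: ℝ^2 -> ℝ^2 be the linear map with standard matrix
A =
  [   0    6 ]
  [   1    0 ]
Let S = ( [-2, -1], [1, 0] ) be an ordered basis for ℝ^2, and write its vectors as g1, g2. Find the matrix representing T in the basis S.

[[2, -1], [-2, -2]]

With P the matrix whose columns are g1, g2, [T]_S = P^(-1) A P.
Column by column: T(g1) = A g1 = [-6, -2]; its S-coordinates [2, -2] give column 1.
Continuing for each basis vector yields [T]_S = [[2, -1], [-2, -2]].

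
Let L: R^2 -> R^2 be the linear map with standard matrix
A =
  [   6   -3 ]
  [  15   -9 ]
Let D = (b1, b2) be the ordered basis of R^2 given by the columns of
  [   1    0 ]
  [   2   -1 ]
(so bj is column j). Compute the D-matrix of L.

[[0, 3], [3, -3]]

The j-th column of [L]_D is [L(bj)]_D.
L(b1) = A b1 = (0, -3) = 0·b1 + 3b2, so column 1 is (0, 3).
Repeating for b2 and assembling the columns gives [[0, 3], [3, -3]].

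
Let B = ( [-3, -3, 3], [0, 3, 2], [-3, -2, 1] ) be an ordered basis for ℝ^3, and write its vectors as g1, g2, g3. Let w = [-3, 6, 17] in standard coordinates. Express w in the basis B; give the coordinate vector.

[4, 4, -3]

[w]_B is the unique c with M c = w, where M has columns g1, ..., g3.
Gaussian elimination on [M | w] yields c = (4, 4, -3).
Check: 4g1 + 4g2 - 3g3 = [-3, 6, 17].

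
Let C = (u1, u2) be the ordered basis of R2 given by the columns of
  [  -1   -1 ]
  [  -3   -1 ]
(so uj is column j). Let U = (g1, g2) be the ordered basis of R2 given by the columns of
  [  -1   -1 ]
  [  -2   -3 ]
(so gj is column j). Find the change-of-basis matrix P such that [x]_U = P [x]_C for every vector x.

Let M have columns uj and N have columns gj. Then for every x, N [x]_U = x = M [x]_C, so P = N^(-1) M.
Since det N = 1, N^(-1) has integer entries; multiplying gives P = [[0, 2], [1, -1]].

[[0, 2], [1, -1]]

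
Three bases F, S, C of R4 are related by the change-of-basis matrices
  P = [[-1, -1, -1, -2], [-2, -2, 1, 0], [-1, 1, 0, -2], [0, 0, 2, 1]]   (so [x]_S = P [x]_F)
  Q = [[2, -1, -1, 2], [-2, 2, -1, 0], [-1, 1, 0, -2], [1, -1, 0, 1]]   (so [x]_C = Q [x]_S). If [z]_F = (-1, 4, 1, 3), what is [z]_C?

(-4, 11, -5, 0)

Apply P to get S-coordinates (-10, -5, -1, 5), then Q to get C-coordinates.
The result is [z]_C = (-4, 11, -5, 0).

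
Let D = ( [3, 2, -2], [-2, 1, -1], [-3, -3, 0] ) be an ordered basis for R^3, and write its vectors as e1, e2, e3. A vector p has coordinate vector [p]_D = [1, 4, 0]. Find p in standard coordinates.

p = M [p]_D, where M has columns e1, ..., e3.
Carrying out the matrix-vector product, p = [-5, 6, -6].

[-5, 6, -6]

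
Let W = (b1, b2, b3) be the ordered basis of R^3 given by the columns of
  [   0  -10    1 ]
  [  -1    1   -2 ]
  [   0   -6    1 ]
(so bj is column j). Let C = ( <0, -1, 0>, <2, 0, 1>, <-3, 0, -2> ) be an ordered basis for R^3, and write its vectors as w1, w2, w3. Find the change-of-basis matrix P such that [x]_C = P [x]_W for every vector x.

[[1, -1, 2], [0, -2, -1], [0, 2, -1]]

Take x = bj: its W-coordinates are the j-th standard unit vector, so P e_j — column j of P — equals [bj]_C.
b1 = w1 + 0·w2 + 0·w3, giving column 1 = <1, 0, 0>; repeating for each j gives P = [[1, -1, 2], [0, -2, -1], [0, 2, -1]].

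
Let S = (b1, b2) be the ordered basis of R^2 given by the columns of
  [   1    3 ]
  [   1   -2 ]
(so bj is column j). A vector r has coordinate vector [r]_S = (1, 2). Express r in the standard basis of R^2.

r = M [r]_S, where M has columns b1, b2.
Carrying out the matrix-vector product, r = (7, -3).

(7, -3)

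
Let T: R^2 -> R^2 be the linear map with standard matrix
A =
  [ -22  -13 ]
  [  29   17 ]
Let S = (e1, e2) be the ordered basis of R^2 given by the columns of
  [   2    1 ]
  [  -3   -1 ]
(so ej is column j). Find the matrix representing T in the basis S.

Let P have columns e1, e2. Then [T]_S = P^(-1) A P.
Here det P = 1, so P^(-1) is integer; computing A P first and then P^(-1)(A P) gives [[-2, -3], [-1, -3]].

[[-2, -3], [-1, -3]]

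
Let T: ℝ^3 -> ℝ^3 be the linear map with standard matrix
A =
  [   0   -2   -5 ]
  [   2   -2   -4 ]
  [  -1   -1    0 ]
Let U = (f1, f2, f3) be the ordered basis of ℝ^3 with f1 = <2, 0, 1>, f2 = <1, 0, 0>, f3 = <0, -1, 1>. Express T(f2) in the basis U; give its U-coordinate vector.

<1, -2, -2>

Compute T(f2) = A f2 = <0, 2, -1> in standard coordinates.
Then write this in U-coordinates: solve for y in y_1 f1 + ... + y_3 f3 = <0, 2, -1>.
This gives y = <1, -2, -2>, which is column 2 of [T]_U.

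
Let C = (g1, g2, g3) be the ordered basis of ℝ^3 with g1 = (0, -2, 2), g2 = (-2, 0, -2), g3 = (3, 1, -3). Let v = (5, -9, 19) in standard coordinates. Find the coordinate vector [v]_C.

(4, -4, -1)

Write v = c_1 g1 + ... + c_3 g3 and solve for the c_i.
Gaussian elimination on [M | v] yields c = (4, -4, -1).
Check: 4g1 - 4g2 - g3 = (5, -9, 19).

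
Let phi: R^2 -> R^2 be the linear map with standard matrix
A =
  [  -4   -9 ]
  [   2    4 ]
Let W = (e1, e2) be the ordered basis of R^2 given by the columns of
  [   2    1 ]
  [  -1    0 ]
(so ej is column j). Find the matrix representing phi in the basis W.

[[0, -2], [1, 0]]

With P the matrix whose columns are e1, e2, [phi]_W = P^(-1) A P.
Column by column: phi(e1) = A e1 = <1, 0>; its W-coordinates <0, 1> give column 1.
Continuing for each basis vector yields [phi]_W = [[0, -2], [1, 0]].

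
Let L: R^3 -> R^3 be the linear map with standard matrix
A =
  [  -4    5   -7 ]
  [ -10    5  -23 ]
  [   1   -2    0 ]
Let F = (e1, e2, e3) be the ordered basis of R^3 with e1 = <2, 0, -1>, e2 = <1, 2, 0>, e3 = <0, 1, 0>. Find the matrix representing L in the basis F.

[[-2, 3, 2], [3, 0, 1], [-3, 0, 3]]

With P the matrix whose columns are e1, ..., e3, [L]_F = P^(-1) A P.
Column by column: L(e1) = A e1 = <-1, 3, 2>; its F-coordinates <-2, 3, -3> give column 1.
Continuing for each basis vector yields [L]_F = [[-2, 3, 2], [3, 0, 1], [-3, 0, 3]].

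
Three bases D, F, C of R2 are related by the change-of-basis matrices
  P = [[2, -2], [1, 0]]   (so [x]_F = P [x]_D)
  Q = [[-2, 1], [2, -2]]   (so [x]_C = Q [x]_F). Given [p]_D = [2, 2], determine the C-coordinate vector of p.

[2, -4]

Apply P to get F-coordinates [0, 2], then Q to get C-coordinates.
The result is [p]_C = [2, -4].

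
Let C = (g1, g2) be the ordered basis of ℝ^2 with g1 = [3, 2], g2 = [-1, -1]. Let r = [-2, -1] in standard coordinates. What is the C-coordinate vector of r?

Write r = c_1 g1 + c_2 g2 and solve for the c_i.
System: 3c_1 - c_2 = -2, 2c_1 - c_2 = -1; solving gives c_1 = -1, c_2 = -1.
Check: -g1 - g2 = [-2, -1].

[-1, -1]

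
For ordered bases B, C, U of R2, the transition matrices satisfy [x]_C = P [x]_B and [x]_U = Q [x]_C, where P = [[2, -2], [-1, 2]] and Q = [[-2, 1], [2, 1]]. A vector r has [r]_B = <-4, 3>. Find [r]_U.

Apply P to get C-coordinates <-14, 10>, then Q to get U-coordinates.
The result is [r]_U = <38, -18>.

<38, -18>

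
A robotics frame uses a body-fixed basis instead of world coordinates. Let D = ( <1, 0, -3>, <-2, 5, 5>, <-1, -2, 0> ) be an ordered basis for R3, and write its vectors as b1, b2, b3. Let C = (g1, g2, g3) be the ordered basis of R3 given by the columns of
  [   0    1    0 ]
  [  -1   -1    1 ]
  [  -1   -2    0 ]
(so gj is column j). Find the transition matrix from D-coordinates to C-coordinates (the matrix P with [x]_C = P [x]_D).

[[1, -1, 2], [1, -2, -1], [2, 2, -1]]

Take x = bj: its D-coordinates are the j-th standard unit vector, so P e_j — column j of P — equals [bj]_C.
b1 = g1 + g2 + 2g3, giving column 1 = <1, 1, 2>; repeating for each j gives P = [[1, -1, 2], [1, -2, -1], [2, 2, -1]].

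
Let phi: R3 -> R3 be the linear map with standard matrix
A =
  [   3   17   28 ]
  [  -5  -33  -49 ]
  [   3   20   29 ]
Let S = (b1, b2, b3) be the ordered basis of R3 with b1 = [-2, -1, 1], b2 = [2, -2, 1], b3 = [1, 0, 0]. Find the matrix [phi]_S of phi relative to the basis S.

Let P have columns b1, ..., b3. Then [phi]_S = P^(-1) A P.
Here det P = 1, so P^(-1) is integer; computing A P first and then P^(-1)(A P) gives [[0, -3, 1], [3, -2, 2], [-1, -2, 1]].

[[0, -3, 1], [3, -2, 2], [-1, -2, 1]]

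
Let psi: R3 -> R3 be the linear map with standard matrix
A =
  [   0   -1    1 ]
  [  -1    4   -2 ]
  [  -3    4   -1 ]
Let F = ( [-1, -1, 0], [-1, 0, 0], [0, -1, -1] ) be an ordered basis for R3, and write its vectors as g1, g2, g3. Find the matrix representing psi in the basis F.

[[2, 2, -1], [-3, -2, 1], [1, -3, 3]]

Let P have columns g1, ..., g3. Then [psi]_F = P^(-1) A P.
Here det P = 1, so P^(-1) is integer; computing A P first and then P^(-1)(A P) gives [[2, 2, -1], [-3, -2, 1], [1, -3, 3]].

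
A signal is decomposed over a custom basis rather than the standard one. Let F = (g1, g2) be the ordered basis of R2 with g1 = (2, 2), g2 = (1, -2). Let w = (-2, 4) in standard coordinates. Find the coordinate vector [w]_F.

(0, -2)

We seek scalars with c_1 g1 + c_2 g2 = w; equivalently solve M c = w where the columns of M are g1, g2.
System: 2c_1 + c_2 = -2, 2c_1 - 2c_2 = 4; solving gives c_1 = 0, c_2 = -2.
Check: 0·g1 - 2g2 = (-2, 4).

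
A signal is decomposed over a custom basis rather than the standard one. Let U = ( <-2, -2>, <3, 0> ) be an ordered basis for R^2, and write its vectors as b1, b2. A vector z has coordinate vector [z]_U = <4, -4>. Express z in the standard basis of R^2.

<-20, -8>

The coordinates say z = 4b1 - 4b2; adding the scaled basis vectors gives <-20, -8>.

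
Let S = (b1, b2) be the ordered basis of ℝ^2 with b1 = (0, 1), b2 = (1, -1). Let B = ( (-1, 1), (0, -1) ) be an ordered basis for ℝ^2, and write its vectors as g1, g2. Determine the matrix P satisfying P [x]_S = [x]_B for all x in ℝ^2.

Column j of P is [bj]_B, since P maps S-coordinates to B-coordinates.
Expressing b1 in B: b1 = 0·g1 - g2, so column 1 of P is (0, -1).
Doing the same for each bj gives P = [[0, -1], [-1, 0]].

[[0, -1], [-1, 0]]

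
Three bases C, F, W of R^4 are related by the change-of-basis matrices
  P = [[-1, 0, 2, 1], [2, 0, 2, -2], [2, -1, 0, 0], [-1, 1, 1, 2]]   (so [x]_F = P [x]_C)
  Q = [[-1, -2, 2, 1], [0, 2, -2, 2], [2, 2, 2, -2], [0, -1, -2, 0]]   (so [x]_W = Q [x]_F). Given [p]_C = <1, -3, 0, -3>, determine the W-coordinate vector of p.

<-12, -14, 38, -18>

First [p]_F = P [p]_C = <-4, 8, 5, -10>.
Then [p]_W = Q [p]_F = <-12, -14, 38, -18>.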